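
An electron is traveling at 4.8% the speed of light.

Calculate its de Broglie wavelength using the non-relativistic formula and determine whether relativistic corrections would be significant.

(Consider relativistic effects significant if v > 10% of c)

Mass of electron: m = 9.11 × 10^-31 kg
No, relativistic corrections are not needed.

Using the non-relativistic de Broglie formula λ = h/(mv):

v = 4.8% × c = 1.439 × 10^7 m/s

λ = h/(mv)
λ = (6.626 × 10^-34 J·s) / (9.11 × 10^-31 kg × 1.439 × 10^7 m/s)
λ = 5.05 × 10^-11 m

Since v = 4.8% of c < 10% of c, relativistic corrections are NOT significant and this non-relativistic result is a good approximation.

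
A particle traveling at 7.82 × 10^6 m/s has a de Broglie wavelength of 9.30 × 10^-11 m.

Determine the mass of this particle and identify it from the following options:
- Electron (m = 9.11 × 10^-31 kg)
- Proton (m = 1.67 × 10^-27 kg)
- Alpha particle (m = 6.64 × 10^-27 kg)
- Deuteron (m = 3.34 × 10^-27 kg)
The particle is an electron.

From λ = h/(mv), solve for mass:

m = h/(λv)
m = (6.626 × 10^-34 J·s) / (9.30 × 10^-11 m × 7.82 × 10^6 m/s)
m = 9.11 × 10^-31 kg

Comparing with the listed masses, this is closest to an electron.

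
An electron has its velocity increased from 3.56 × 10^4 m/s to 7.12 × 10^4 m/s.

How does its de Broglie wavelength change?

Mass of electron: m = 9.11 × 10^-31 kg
The wavelength decreases by a factor of 2.

Using λ = h/(mv):

Initial wavelength: λ₁ = h/(mv₁) = 2.04 × 10^-8 m
Final wavelength: λ₂ = h/(mv₂) = 1.02 × 10^-8 m

Since λ ∝ 1/v, when velocity increases by a factor of 2, the wavelength decreases by a factor of 2.

λ₂/λ₁ = v₁/v₂ = 1/2

The wavelength decreases by a factor of 2.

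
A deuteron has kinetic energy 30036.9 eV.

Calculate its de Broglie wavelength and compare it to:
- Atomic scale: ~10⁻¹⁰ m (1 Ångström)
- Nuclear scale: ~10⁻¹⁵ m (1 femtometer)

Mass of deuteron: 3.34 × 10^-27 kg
λ = 1.17 × 10^-13 m, which is between nuclear and atomic scales.

Using λ = h/√(2mKE):

KE = 30036.9 eV = 4.812 × 10^-15 J

λ = h/√(2mKE)
λ = (6.626 × 10^-34 J·s) / √(2 × 3.34 × 10^-27 kg × 4.812 × 10^-15 J)
λ = 1.17 × 10^-13 m

Comparison:
- Atomic scale (10⁻¹⁰ m): λ is 0.0012× this size
- Nuclear scale (10⁻¹⁵ m): λ is 1.2e+02× this size

The wavelength is between nuclear and atomic scales.

This wavelength is appropriate for probing atomic structure but too large for nuclear physics experiments.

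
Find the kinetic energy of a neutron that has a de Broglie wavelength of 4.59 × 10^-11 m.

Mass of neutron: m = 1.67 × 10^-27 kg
6.24 × 10^-20 J (or 0.389 eV)

From λ = h/√(2mKE), we solve for KE:

λ² = h²/(2mKE)
KE = h²/(2mλ²)
KE = (6.626 × 10^-34 J·s)² / (2 × 1.67 × 10^-27 kg × (4.59 × 10^-11 m)²)
KE = 6.24 × 10^-20 J
KE = 0.389 eV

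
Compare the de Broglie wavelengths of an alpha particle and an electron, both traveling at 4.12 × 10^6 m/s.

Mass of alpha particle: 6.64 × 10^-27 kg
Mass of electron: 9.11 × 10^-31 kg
The electron has the longer wavelength.

Using λ = h/(mv), since both particles have the same velocity, the wavelength depends only on mass.

For alpha particle: λ₁ = h/(m₁v) = 2.42 × 10^-14 m
For electron: λ₂ = h/(m₂v) = 1.77 × 10^-10 m

Since λ ∝ 1/m at constant velocity, the lighter particle has the longer wavelength.

The electron has the longer de Broglie wavelength.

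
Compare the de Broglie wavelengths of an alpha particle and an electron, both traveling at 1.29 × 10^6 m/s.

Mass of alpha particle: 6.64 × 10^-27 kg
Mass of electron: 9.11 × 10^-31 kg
The electron has the longer wavelength.

Using λ = h/(mv), since both particles have the same velocity, the wavelength depends only on mass.

For alpha particle: λ₁ = h/(m₁v) = 7.74 × 10^-14 m
For electron: λ₂ = h/(m₂v) = 5.64 × 10^-10 m

Since λ ∝ 1/m at constant velocity, the lighter particle has the longer wavelength.

The electron has the longer de Broglie wavelength.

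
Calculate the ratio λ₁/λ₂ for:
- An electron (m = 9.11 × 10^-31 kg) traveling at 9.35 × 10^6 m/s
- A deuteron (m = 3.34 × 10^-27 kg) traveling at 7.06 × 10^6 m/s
λ₁/λ₂ = 2.77 × 10^3

Using λ = h/(mv):

λ₁ = h/(m₁v₁) = 7.78 × 10^-11 m
λ₂ = h/(m₂v₂) = 2.81 × 10^-14 m

Ratio λ₁/λ₂ = (m₂v₂)/(m₁v₁)
         = (3.34 × 10^-27 kg × 7.06 × 10^6 m/s) / (9.11 × 10^-31 kg × 9.35 × 10^6 m/s)
         = 2.77 × 10^3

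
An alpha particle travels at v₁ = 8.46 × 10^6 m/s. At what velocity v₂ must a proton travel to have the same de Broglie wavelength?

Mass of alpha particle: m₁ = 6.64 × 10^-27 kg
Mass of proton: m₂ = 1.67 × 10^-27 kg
v₂ = 3.36 × 10^7 m/s

For equal de Broglie wavelengths: λ₁ = λ₂

h/(m₁v₁) = h/(m₂v₂)
m₁v₁ = m₂v₂
v₂ = v₁ · (m₁/m₂)

v₂ = 8.46 × 10^6 m/s × (6.64 × 10^-27 kg / 1.67 × 10^-27 kg)
v₂ = 3.36 × 10^7 m/s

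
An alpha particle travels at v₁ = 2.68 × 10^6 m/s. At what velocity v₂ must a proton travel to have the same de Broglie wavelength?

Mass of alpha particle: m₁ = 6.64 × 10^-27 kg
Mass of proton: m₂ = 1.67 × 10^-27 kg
v₂ = 1.07 × 10^7 m/s

For equal de Broglie wavelengths: λ₁ = λ₂

h/(m₁v₁) = h/(m₂v₂)
m₁v₁ = m₂v₂
v₂ = v₁ · (m₁/m₂)

v₂ = 2.68 × 10^6 m/s × (6.64 × 10^-27 kg / 1.67 × 10^-27 kg)
v₂ = 1.07 × 10^7 m/s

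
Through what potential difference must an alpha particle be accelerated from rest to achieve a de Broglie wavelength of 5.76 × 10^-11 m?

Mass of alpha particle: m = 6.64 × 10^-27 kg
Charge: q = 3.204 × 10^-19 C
3.11 × 10^-2 V

From λ = h/√(2mqV), we solve for V:

λ² = h²/(2mqV)
V = h²/(2mqλ²)
V = (6.626 × 10^-34 J·s)² / (2 × 6.64 × 10^-27 kg × 3.204 × 10^-19 C × (5.76 × 10^-11 m)²)
V = 3.11 × 10^-2 V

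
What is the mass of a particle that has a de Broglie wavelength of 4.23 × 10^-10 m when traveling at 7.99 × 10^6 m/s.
1.96 × 10^-31 kg

From the de Broglie relation λ = h/(mv), we solve for m:

m = h/(λv)
m = (6.626 × 10^-34 J·s) / (4.23 × 10^-10 m × 7.99 × 10^6 m/s)
m = 1.96 × 10^-31 kg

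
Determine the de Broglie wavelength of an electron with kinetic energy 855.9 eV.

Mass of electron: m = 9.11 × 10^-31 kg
4.19 × 10^-11 m

Using λ = h/√(2mKE):

First convert KE to Joules: KE = 855.9 eV = 1.371 × 10^-16 J

λ = h/√(2mKE)
λ = (6.626 × 10^-34 J·s) / √(2 × 9.11 × 10^-31 kg × 1.371 × 10^-16 J)
λ = 4.19 × 10^-11 m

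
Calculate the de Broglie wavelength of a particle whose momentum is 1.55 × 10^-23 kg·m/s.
4.27 × 10^-11 m

Using the de Broglie relation λ = h/p:

λ = h/p
λ = (6.626 × 10^-34 J·s) / (1.55 × 10^-23 kg·m/s)
λ = 4.27 × 10^-11 m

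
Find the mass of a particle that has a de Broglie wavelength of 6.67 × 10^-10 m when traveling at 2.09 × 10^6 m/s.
4.75 × 10^-31 kg

From the de Broglie relation λ = h/(mv), we solve for m:

m = h/(λv)
m = (6.626 × 10^-34 J·s) / (6.67 × 10^-10 m × 2.09 × 10^6 m/s)
m = 4.75 × 10^-31 kg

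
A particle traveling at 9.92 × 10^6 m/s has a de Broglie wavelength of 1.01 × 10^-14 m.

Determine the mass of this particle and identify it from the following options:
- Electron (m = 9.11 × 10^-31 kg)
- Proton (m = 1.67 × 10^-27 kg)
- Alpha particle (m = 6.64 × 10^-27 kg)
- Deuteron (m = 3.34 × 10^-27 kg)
The particle is an alpha particle.

From λ = h/(mv), solve for mass:

m = h/(λv)
m = (6.626 × 10^-34 J·s) / (1.01 × 10^-14 m × 9.92 × 10^6 m/s)
m = 6.61 × 10^-27 kg

Comparing with the listed masses, this is closest to an alpha particle.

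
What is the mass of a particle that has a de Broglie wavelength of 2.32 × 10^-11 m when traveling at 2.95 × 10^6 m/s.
9.68 × 10^-30 kg

From the de Broglie relation λ = h/(mv), we solve for m:

m = h/(λv)
m = (6.626 × 10^-34 J·s) / (2.32 × 10^-11 m × 2.95 × 10^6 m/s)
m = 9.68 × 10^-30 kg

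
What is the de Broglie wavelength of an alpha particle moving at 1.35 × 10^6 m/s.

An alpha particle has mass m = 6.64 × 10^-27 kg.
7.39 × 10^-14 m

Using the de Broglie relation λ = h/(mv):

λ = h/(mv)
λ = (6.626 × 10^-34 J·s) / (6.64 × 10^-27 kg × 1.35 × 10^6 m/s)
λ = 7.39 × 10^-14 m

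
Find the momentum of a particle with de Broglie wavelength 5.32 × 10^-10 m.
1.25 × 10^-24 kg·m/s

From the de Broglie relation λ = h/p, we solve for p:

p = h/λ
p = (6.626 × 10^-34 J·s) / (5.32 × 10^-10 m)
p = 1.25 × 10^-24 kg·m/s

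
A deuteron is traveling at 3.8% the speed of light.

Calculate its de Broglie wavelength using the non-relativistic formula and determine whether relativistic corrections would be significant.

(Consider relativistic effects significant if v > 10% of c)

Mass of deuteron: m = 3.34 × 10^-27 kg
No, relativistic corrections are not needed.

Using the non-relativistic de Broglie formula λ = h/(mv):

v = 3.8% × c = 1.139 × 10^7 m/s

λ = h/(mv)
λ = (6.626 × 10^-34 J·s) / (3.34 × 10^-27 kg × 1.139 × 10^7 m/s)
λ = 1.74 × 10^-14 m

Since v = 3.8% of c < 10% of c, relativistic corrections are NOT significant and this non-relativistic result is a good approximation.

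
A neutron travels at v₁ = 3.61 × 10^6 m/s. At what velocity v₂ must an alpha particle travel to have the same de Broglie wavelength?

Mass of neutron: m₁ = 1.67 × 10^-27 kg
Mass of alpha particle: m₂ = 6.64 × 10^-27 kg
v₂ = 9.08 × 10^5 m/s

For equal de Broglie wavelengths: λ₁ = λ₂

h/(m₁v₁) = h/(m₂v₂)
m₁v₁ = m₂v₂
v₂ = v₁ · (m₁/m₂)

v₂ = 3.61 × 10^6 m/s × (1.67 × 10^-27 kg / 6.64 × 10^-27 kg)
v₂ = 9.08 × 10^5 m/s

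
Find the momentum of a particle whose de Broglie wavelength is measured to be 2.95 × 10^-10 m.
2.25 × 10^-24 kg·m/s

From the de Broglie relation λ = h/p, we solve for p:

p = h/λ
p = (6.626 × 10^-34 J·s) / (2.95 × 10^-10 m)
p = 2.25 × 10^-24 kg·m/s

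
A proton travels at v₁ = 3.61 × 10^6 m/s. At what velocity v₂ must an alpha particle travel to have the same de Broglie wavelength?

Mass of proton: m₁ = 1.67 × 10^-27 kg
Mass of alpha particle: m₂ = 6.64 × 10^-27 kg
v₂ = 9.08 × 10^5 m/s

For equal de Broglie wavelengths: λ₁ = λ₂

h/(m₁v₁) = h/(m₂v₂)
m₁v₁ = m₂v₂
v₂ = v₁ · (m₁/m₂)

v₂ = 3.61 × 10^6 m/s × (1.67 × 10^-27 kg / 6.64 × 10^-27 kg)
v₂ = 9.08 × 10^5 m/s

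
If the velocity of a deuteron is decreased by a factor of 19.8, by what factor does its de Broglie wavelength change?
The wavelength increases by a factor of 19.8.

From λ = h/(mv), the wavelength is inversely proportional to velocity:

λ ∝ 1/v

If v → v/19.8, then λ → 19.8λ

When velocity is decreased by a factor of 19.8, the wavelength increases by a factor of 19.8.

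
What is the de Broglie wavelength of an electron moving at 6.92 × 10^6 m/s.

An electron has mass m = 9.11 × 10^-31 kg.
1.05 × 10^-10 m

Using the de Broglie relation λ = h/(mv):

λ = h/(mv)
λ = (6.626 × 10^-34 J·s) / (9.11 × 10^-31 kg × 6.92 × 10^6 m/s)
λ = 1.05 × 10^-10 m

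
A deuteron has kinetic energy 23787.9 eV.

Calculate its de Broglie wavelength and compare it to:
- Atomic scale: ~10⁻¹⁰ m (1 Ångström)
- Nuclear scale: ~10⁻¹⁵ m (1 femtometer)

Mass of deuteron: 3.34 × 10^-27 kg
λ = 1.31 × 10^-13 m, which is between nuclear and atomic scales.

Using λ = h/√(2mKE):

KE = 23787.9 eV = 3.811 × 10^-15 J

λ = h/√(2mKE)
λ = (6.626 × 10^-34 J·s) / √(2 × 3.34 × 10^-27 kg × 3.811 × 10^-15 J)
λ = 1.31 × 10^-13 m

Comparison:
- Atomic scale (10⁻¹⁰ m): λ is 0.0013× this size
- Nuclear scale (10⁻¹⁵ m): λ is 1.3e+02× this size

The wavelength is between nuclear and atomic scales.

This wavelength is appropriate for probing atomic structure but too large for nuclear physics experiments.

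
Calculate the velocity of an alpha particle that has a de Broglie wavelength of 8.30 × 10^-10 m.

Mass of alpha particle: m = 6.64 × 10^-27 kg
1.20 × 10^2 m/s

From the de Broglie relation λ = h/(mv), we solve for v:

v = h/(mλ)
v = (6.626 × 10^-34 J·s) / (6.64 × 10^-27 kg × 8.30 × 10^-10 m)
v = 1.20 × 10^2 m/s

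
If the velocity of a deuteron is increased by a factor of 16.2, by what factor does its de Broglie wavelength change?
The wavelength decreases by a factor of 16.2.

From λ = h/(mv), the wavelength is inversely proportional to velocity:

λ ∝ 1/v

If v → 16.2v, then λ → λ/16.2

When velocity is increased by a factor of 16.2, the wavelength decreases by a factor of 16.2.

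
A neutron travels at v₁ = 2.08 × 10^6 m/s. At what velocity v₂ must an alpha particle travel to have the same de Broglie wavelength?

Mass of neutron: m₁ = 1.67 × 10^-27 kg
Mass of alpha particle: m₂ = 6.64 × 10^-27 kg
v₂ = 5.23 × 10^5 m/s

For equal de Broglie wavelengths: λ₁ = λ₂

h/(m₁v₁) = h/(m₂v₂)
m₁v₁ = m₂v₂
v₂ = v₁ · (m₁/m₂)

v₂ = 2.08 × 10^6 m/s × (1.67 × 10^-27 kg / 6.64 × 10^-27 kg)
v₂ = 5.23 × 10^5 m/s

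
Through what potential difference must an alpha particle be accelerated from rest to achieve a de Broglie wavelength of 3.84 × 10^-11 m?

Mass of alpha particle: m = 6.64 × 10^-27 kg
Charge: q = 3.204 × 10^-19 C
7.00 × 10^-2 V

From λ = h/√(2mqV), we solve for V:

λ² = h²/(2mqV)
V = h²/(2mqλ²)
V = (6.626 × 10^-34 J·s)² / (2 × 6.64 × 10^-27 kg × 3.204 × 10^-19 C × (3.84 × 10^-11 m)²)
V = 7.00 × 10^-2 V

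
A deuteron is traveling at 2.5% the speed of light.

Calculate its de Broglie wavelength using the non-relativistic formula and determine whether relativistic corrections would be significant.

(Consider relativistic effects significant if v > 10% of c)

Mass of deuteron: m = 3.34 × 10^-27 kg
No, relativistic corrections are not needed.

Using the non-relativistic de Broglie formula λ = h/(mv):

v = 2.5% × c = 7.495 × 10^6 m/s

λ = h/(mv)
λ = (6.626 × 10^-34 J·s) / (3.34 × 10^-27 kg × 7.495 × 10^6 m/s)
λ = 2.65 × 10^-14 m

Since v = 2.5% of c < 10% of c, relativistic corrections are NOT significant and this non-relativistic result is a good approximation.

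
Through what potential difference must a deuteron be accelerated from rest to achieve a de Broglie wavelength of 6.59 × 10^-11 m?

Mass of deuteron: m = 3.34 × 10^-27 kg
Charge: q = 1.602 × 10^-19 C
9.45 × 10^-2 V

From λ = h/√(2mqV), we solve for V:

λ² = h²/(2mqV)
V = h²/(2mqλ²)
V = (6.626 × 10^-34 J·s)² / (2 × 3.34 × 10^-27 kg × 1.602 × 10^-19 C × (6.59 × 10^-11 m)²)
V = 9.45 × 10^-2 V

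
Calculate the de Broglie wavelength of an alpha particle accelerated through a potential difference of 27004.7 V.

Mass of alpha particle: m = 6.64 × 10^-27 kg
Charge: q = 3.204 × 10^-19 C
6.18 × 10^-14 m

When a particle is accelerated through voltage V, it gains kinetic energy KE = qV.

The de Broglie wavelength is then λ = h/√(2mqV):

λ = h/√(2mqV)
λ = (6.626 × 10^-34 J·s) / √(2 × 6.64 × 10^-27 kg × 3.204 × 10^-19 C × 27004.7 V)
λ = 6.18 × 10^-14 m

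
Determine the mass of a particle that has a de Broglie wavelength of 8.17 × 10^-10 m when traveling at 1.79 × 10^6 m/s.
4.53 × 10^-31 kg

From the de Broglie relation λ = h/(mv), we solve for m:

m = h/(λv)
m = (6.626 × 10^-34 J·s) / (8.17 × 10^-10 m × 1.79 × 10^6 m/s)
m = 4.53 × 10^-31 kg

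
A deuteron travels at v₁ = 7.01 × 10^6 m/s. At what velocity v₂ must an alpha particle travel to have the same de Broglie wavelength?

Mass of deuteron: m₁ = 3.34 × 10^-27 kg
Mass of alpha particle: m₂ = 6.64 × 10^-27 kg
v₂ = 3.53 × 10^6 m/s

For equal de Broglie wavelengths: λ₁ = λ₂

h/(m₁v₁) = h/(m₂v₂)
m₁v₁ = m₂v₂
v₂ = v₁ · (m₁/m₂)

v₂ = 7.01 × 10^6 m/s × (3.34 × 10^-27 kg / 6.64 × 10^-27 kg)
v₂ = 3.53 × 10^6 m/s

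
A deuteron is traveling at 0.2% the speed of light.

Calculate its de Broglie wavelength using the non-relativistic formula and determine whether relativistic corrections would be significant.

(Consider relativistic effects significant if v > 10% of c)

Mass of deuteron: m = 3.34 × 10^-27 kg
No, relativistic corrections are not needed.

Using the non-relativistic de Broglie formula λ = h/(mv):

v = 0.2% × c = 5.996 × 10^5 m/s

λ = h/(mv)
λ = (6.626 × 10^-34 J·s) / (3.34 × 10^-27 kg × 5.996 × 10^5 m/s)
λ = 3.31 × 10^-13 m

Since v = 0.2% of c < 10% of c, relativistic corrections are NOT significant and this non-relativistic result is a good approximation.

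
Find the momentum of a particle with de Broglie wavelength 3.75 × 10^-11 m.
1.77 × 10^-23 kg·m/s

From the de Broglie relation λ = h/p, we solve for p:

p = h/λ
p = (6.626 × 10^-34 J·s) / (3.75 × 10^-11 m)
p = 1.77 × 10^-23 kg·m/s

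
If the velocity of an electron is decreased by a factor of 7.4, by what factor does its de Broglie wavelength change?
The wavelength increases by a factor of 7.4.

From λ = h/(mv), the wavelength is inversely proportional to velocity:

λ ∝ 1/v

If v → v/7.4, then λ → 7.4λ

When velocity is decreased by a factor of 7.4, the wavelength increases by a factor of 7.4.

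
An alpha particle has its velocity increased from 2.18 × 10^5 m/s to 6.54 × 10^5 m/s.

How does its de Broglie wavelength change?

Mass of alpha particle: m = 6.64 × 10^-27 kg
The wavelength decreases by a factor of 3.

Using λ = h/(mv):

Initial wavelength: λ₁ = h/(mv₁) = 4.58 × 10^-13 m
Final wavelength: λ₂ = h/(mv₂) = 1.53 × 10^-13 m

Since λ ∝ 1/v, when velocity increases by a factor of 3, the wavelength decreases by a factor of 3.

λ₂/λ₁ = v₁/v₂ = 1/3

The wavelength decreases by a factor of 3.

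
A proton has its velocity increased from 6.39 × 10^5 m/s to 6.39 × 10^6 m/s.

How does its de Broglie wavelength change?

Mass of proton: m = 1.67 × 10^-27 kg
The wavelength decreases by a factor of 10.

Using λ = h/(mv):

Initial wavelength: λ₁ = h/(mv₁) = 6.21 × 10^-13 m
Final wavelength: λ₂ = h/(mv₂) = 6.21 × 10^-14 m

Since λ ∝ 1/v, when velocity increases by a factor of 10, the wavelength decreases by a factor of 10.

λ₂/λ₁ = v₁/v₂ = 1/10

The wavelength decreases by a factor of 10.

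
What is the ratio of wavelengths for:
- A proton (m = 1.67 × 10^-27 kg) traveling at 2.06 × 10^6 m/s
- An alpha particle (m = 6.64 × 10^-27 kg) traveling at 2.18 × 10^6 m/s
λ₁/λ₂ = 4.21

Using λ = h/(mv):

λ₁ = h/(m₁v₁) = 1.93 × 10^-13 m
λ₂ = h/(m₂v₂) = 4.58 × 10^-14 m

Ratio λ₁/λ₂ = (m₂v₂)/(m₁v₁)
         = (6.64 × 10^-27 kg × 2.18 × 10^6 m/s) / (1.67 × 10^-27 kg × 2.06 × 10^6 m/s)
         = 4.21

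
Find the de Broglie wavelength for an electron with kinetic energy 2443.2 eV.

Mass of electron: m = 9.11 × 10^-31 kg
2.48 × 10^-11 m

Using λ = h/√(2mKE):

First convert KE to Joules: KE = 2443.2 eV = 3.914 × 10^-16 J

λ = h/√(2mKE)
λ = (6.626 × 10^-34 J·s) / √(2 × 9.11 × 10^-31 kg × 3.914 × 10^-16 J)
λ = 2.48 × 10^-11 m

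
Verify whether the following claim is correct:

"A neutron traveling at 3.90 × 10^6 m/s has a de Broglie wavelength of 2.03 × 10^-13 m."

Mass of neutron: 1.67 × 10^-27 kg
False

The claim is incorrect.

Using λ = h/(mv):
λ = (6.626 × 10^-34 J·s) / (1.67 × 10^-27 kg × 3.90 × 10^6 m/s)
λ = 1.02 × 10^-13 m

The actual wavelength differs from the claimed 2.03 × 10^-13 m.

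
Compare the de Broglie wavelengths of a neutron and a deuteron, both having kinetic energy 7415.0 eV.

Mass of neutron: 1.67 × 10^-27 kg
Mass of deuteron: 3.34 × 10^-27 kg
The neutron has the longer wavelength.

Using λ = h/√(2mKE):

For neutron: λ₁ = h/√(2m₁KE) = 3.33 × 10^-13 m
For deuteron: λ₂ = h/√(2m₂KE) = 2.35 × 10^-13 m

Since λ ∝ 1/√m at constant kinetic energy, the lighter particle has the longer wavelength.

The neutron has the longer de Broglie wavelength.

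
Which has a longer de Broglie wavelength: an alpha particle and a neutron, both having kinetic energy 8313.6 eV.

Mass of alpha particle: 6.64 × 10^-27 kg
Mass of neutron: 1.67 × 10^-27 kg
The neutron has the longer wavelength.

Using λ = h/√(2mKE):

For alpha particle: λ₁ = h/√(2m₁KE) = 1.58 × 10^-13 m
For neutron: λ₂ = h/√(2m₂KE) = 3.14 × 10^-13 m

Since λ ∝ 1/√m at constant kinetic energy, the lighter particle has the longer wavelength.

The neutron has the longer de Broglie wavelength.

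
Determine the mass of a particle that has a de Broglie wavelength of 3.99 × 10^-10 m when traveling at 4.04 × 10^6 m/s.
4.11 × 10^-31 kg

From the de Broglie relation λ = h/(mv), we solve for m:

m = h/(λv)
m = (6.626 × 10^-34 J·s) / (3.99 × 10^-10 m × 4.04 × 10^6 m/s)
m = 4.11 × 10^-31 kg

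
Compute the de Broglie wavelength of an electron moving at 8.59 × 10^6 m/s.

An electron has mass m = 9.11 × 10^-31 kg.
8.47 × 10^-11 m

Using the de Broglie relation λ = h/(mv):

λ = h/(mv)
λ = (6.626 × 10^-34 J·s) / (9.11 × 10^-31 kg × 8.59 × 10^6 m/s)
λ = 8.47 × 10^-11 m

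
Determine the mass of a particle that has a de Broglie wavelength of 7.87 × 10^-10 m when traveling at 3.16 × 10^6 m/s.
2.66 × 10^-31 kg

From the de Broglie relation λ = h/(mv), we solve for m:

m = h/(λv)
m = (6.626 × 10^-34 J·s) / (7.87 × 10^-10 m × 3.16 × 10^6 m/s)
m = 2.66 × 10^-31 kg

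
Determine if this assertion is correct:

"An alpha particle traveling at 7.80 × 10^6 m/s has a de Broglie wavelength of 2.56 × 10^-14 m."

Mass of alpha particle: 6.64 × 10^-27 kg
False

The claim is incorrect.

Using λ = h/(mv):
λ = (6.626 × 10^-34 J·s) / (6.64 × 10^-27 kg × 7.80 × 10^6 m/s)
λ = 1.28 × 10^-14 m

The actual wavelength differs from the claimed 2.56 × 10^-14 m.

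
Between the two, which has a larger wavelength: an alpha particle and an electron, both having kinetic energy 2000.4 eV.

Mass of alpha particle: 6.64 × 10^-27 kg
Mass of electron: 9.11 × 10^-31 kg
The electron has the longer wavelength.

Using λ = h/√(2mKE):

For alpha particle: λ₁ = h/√(2m₁KE) = 3.21 × 10^-13 m
For electron: λ₂ = h/√(2m₂KE) = 2.74 × 10^-11 m

Since λ ∝ 1/√m at constant kinetic energy, the lighter particle has the longer wavelength.

The electron has the longer de Broglie wavelength.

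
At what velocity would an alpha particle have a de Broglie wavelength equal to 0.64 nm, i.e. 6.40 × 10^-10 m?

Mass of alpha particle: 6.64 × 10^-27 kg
1.56 × 10^2 m/s

From λ = h/(mv), solve for v:

v = h/(mλ)
v = (6.626 × 10^-34 J·s) / (6.64 × 10^-27 kg × 6.40 × 10^-10 m)
v = 1.56 × 10^2 m/s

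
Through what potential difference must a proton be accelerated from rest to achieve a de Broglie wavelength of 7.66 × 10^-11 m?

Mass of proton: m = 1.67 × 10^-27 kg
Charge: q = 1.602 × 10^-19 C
1.40 × 10^-1 V

From λ = h/√(2mqV), we solve for V:

λ² = h²/(2mqV)
V = h²/(2mqλ²)
V = (6.626 × 10^-34 J·s)² / (2 × 1.67 × 10^-27 kg × 1.602 × 10^-19 C × (7.66 × 10^-11 m)²)
V = 1.40 × 10^-1 V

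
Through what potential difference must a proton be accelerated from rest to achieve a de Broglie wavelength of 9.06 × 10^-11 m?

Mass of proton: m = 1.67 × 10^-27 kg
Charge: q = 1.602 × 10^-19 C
1.00 × 10^-1 V

From λ = h/√(2mqV), we solve for V:

λ² = h²/(2mqV)
V = h²/(2mqλ²)
V = (6.626 × 10^-34 J·s)² / (2 × 1.67 × 10^-27 kg × 1.602 × 10^-19 C × (9.06 × 10^-11 m)²)
V = 1.00 × 10^-1 V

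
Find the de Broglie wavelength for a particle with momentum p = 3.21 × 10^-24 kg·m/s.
2.06 × 10^-10 m

Using the de Broglie relation λ = h/p:

λ = h/p
λ = (6.626 × 10^-34 J·s) / (3.21 × 10^-24 kg·m/s)
λ = 2.06 × 10^-10 m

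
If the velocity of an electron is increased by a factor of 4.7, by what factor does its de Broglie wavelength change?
The wavelength decreases by a factor of 4.7.

From λ = h/(mv), the wavelength is inversely proportional to velocity:

λ ∝ 1/v

If v → 4.7v, then λ → λ/4.7

When velocity is increased by a factor of 4.7, the wavelength decreases by a factor of 4.7.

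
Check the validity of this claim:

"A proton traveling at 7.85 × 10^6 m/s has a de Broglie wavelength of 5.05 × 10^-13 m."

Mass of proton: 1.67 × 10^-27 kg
False

The claim is incorrect.

Using λ = h/(mv):
λ = (6.626 × 10^-34 J·s) / (1.67 × 10^-27 kg × 7.85 × 10^6 m/s)
λ = 5.05 × 10^-14 m

The actual wavelength differs from the claimed 5.05 × 10^-13 m.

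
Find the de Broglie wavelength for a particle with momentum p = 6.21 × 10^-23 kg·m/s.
1.07 × 10^-11 m

Using the de Broglie relation λ = h/p:

λ = h/p
λ = (6.626 × 10^-34 J·s) / (6.21 × 10^-23 kg·m/s)
λ = 1.07 × 10^-11 m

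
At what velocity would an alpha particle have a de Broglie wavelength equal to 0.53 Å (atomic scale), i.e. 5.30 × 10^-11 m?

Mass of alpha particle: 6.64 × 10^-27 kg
1.88 × 10^3 m/s

From λ = h/(mv), solve for v:

v = h/(mλ)
v = (6.626 × 10^-34 J·s) / (6.64 × 10^-27 kg × 5.30 × 10^-11 m)
v = 1.88 × 10^3 m/s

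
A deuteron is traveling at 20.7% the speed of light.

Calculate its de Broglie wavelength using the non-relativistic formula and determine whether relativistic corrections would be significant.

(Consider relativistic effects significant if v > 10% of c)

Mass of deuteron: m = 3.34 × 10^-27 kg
Yes, relativistic corrections are needed.

Using the non-relativistic de Broglie formula λ = h/(mv):

v = 20.7% × c = 6.206 × 10^7 m/s

λ = h/(mv)
λ = (6.626 × 10^-34 J·s) / (3.34 × 10^-27 kg × 6.206 × 10^7 m/s)
λ = 3.20 × 10^-15 m

Since v = 20.7% of c > 10% of c, relativistic corrections ARE significant and the actual wavelength would differ from this non-relativistic estimate.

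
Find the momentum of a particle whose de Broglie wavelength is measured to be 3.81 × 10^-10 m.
1.74 × 10^-24 kg·m/s

From the de Broglie relation λ = h/p, we solve for p:

p = h/λ
p = (6.626 × 10^-34 J·s) / (3.81 × 10^-10 m)
p = 1.74 × 10^-24 kg·m/s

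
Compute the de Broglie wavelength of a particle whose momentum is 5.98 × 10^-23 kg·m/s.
1.11 × 10^-11 m

Using the de Broglie relation λ = h/p:

λ = h/p
λ = (6.626 × 10^-34 J·s) / (5.98 × 10^-23 kg·m/s)
λ = 1.11 × 10^-11 m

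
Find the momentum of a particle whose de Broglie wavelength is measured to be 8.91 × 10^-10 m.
7.44 × 10^-25 kg·m/s

From the de Broglie relation λ = h/p, we solve for p:

p = h/λ
p = (6.626 × 10^-34 J·s) / (8.91 × 10^-10 m)
p = 7.44 × 10^-25 kg·m/s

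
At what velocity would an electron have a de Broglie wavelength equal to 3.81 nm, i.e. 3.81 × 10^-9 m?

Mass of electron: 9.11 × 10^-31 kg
1.91 × 10^5 m/s

From λ = h/(mv), solve for v:

v = h/(mλ)
v = (6.626 × 10^-34 J·s) / (9.11 × 10^-31 kg × 3.81 × 10^-9 m)
v = 1.91 × 10^5 m/s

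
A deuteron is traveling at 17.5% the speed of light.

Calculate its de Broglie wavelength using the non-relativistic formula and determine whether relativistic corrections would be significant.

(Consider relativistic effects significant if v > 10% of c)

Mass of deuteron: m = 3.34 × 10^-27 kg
Yes, relativistic corrections are needed.

Using the non-relativistic de Broglie formula λ = h/(mv):

v = 17.5% × c = 5.246 × 10^7 m/s

λ = h/(mv)
λ = (6.626 × 10^-34 J·s) / (3.34 × 10^-27 kg × 5.246 × 10^7 m/s)
λ = 3.78 × 10^-15 m

Since v = 17.5% of c > 10% of c, relativistic corrections ARE significant and the actual wavelength would differ from this non-relativistic estimate.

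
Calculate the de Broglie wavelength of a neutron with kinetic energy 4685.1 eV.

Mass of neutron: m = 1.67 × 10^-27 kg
4.18 × 10^-13 m

Using λ = h/√(2mKE):

First convert KE to Joules: KE = 4685.1 eV = 7.506 × 10^-16 J

λ = h/√(2mKE)
λ = (6.626 × 10^-34 J·s) / √(2 × 1.67 × 10^-27 kg × 7.506 × 10^-16 J)
λ = 4.18 × 10^-13 m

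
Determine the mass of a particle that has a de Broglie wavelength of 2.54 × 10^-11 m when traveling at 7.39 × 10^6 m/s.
3.53 × 10^-30 kg

From the de Broglie relation λ = h/(mv), we solve for m:

m = h/(λv)
m = (6.626 × 10^-34 J·s) / (2.54 × 10^-11 m × 7.39 × 10^6 m/s)
m = 3.53 × 10^-30 kg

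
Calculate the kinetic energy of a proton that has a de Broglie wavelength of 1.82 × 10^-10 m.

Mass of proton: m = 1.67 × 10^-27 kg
3.97 × 10^-21 J (or 0.0248 eV)

From λ = h/√(2mKE), we solve for KE:

λ² = h²/(2mKE)
KE = h²/(2mλ²)
KE = (6.626 × 10^-34 J·s)² / (2 × 1.67 × 10^-27 kg × (1.82 × 10^-10 m)²)
KE = 3.97 × 10^-21 J
KE = 0.0248 eV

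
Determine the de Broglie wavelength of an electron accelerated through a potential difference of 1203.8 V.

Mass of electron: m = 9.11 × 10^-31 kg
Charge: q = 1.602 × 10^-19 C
3.53 × 10^-11 m

When a particle is accelerated through voltage V, it gains kinetic energy KE = qV.

The de Broglie wavelength is then λ = h/√(2mqV):

λ = h/√(2mqV)
λ = (6.626 × 10^-34 J·s) / √(2 × 9.11 × 10^-31 kg × 1.602 × 10^-19 C × 1203.8 V)
λ = 3.53 × 10^-11 m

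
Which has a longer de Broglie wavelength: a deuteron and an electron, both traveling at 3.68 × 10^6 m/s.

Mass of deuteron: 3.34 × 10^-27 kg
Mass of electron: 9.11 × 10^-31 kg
The electron has the longer wavelength.

Using λ = h/(mv), since both particles have the same velocity, the wavelength depends only on mass.

For deuteron: λ₁ = h/(m₁v) = 5.39 × 10^-14 m
For electron: λ₂ = h/(m₂v) = 1.98 × 10^-10 m

Since λ ∝ 1/m at constant velocity, the lighter particle has the longer wavelength.

The electron has the longer de Broglie wavelength.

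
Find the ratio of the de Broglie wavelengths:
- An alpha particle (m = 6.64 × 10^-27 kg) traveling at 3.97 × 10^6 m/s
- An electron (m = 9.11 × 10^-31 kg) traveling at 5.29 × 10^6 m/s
λ₁/λ₂ = 1.83 × 10^-4

Using λ = h/(mv):

λ₁ = h/(m₁v₁) = 2.51 × 10^-14 m
λ₂ = h/(m₂v₂) = 1.37 × 10^-10 m

Ratio λ₁/λ₂ = (m₂v₂)/(m₁v₁)
         = (9.11 × 10^-31 kg × 5.29 × 10^6 m/s) / (6.64 × 10^-27 kg × 3.97 × 10^6 m/s)
         = 1.83 × 10^-4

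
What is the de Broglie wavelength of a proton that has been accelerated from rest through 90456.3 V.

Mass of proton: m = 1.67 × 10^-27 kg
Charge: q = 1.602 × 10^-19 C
9.52 × 10^-14 m

When a particle is accelerated through voltage V, it gains kinetic energy KE = qV.

The de Broglie wavelength is then λ = h/√(2mqV):

λ = h/√(2mqV)
λ = (6.626 × 10^-34 J·s) / √(2 × 1.67 × 10^-27 kg × 1.602 × 10^-19 C × 90456.3 V)
λ = 9.52 × 10^-14 m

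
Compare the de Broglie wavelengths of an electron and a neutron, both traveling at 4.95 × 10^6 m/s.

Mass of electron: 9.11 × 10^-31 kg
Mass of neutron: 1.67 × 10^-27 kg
The electron has the longer wavelength.

Using λ = h/(mv), since both particles have the same velocity, the wavelength depends only on mass.

For electron: λ₁ = h/(m₁v) = 1.47 × 10^-10 m
For neutron: λ₂ = h/(m₂v) = 8.02 × 10^-14 m

Since λ ∝ 1/m at constant velocity, the lighter particle has the longer wavelength.

The electron has the longer de Broglie wavelength.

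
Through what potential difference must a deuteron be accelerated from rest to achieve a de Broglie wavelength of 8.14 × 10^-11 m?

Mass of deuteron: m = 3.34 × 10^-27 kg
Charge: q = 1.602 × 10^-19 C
6.19 × 10^-2 V

From λ = h/√(2mqV), we solve for V:

λ² = h²/(2mqV)
V = h²/(2mqλ²)
V = (6.626 × 10^-34 J·s)² / (2 × 3.34 × 10^-27 kg × 1.602 × 10^-19 C × (8.14 × 10^-11 m)²)
V = 6.19 × 10^-2 V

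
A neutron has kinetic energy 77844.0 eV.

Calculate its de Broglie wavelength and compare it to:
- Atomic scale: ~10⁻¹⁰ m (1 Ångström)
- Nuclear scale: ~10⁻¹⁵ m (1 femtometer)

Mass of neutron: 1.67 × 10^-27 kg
λ = 1.03 × 10^-13 m, which is between nuclear and atomic scales.

Using λ = h/√(2mKE):

KE = 77844.0 eV = 1.247 × 10^-14 J

λ = h/√(2mKE)
λ = (6.626 × 10^-34 J·s) / √(2 × 1.67 × 10^-27 kg × 1.247 × 10^-14 J)
λ = 1.03 × 10^-13 m

Comparison:
- Atomic scale (10⁻¹⁰ m): λ is 0.001× this size
- Nuclear scale (10⁻¹⁵ m): λ is 1e+02× this size

The wavelength is between nuclear and atomic scales.

This wavelength is appropriate for probing atomic structure but too large for nuclear physics experiments.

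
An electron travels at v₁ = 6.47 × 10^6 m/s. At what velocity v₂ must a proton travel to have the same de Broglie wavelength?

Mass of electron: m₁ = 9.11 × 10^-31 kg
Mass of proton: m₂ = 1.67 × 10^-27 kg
v₂ = 3.53 × 10^3 m/s

For equal de Broglie wavelengths: λ₁ = λ₂

h/(m₁v₁) = h/(m₂v₂)
m₁v₁ = m₂v₂
v₂ = v₁ · (m₁/m₂)

v₂ = 6.47 × 10^6 m/s × (9.11 × 10^-31 kg / 1.67 × 10^-27 kg)
v₂ = 3.53 × 10^3 m/s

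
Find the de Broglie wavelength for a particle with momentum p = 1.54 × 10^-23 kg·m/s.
4.30 × 10^-11 m

Using the de Broglie relation λ = h/p:

λ = h/p
λ = (6.626 × 10^-34 J·s) / (1.54 × 10^-23 kg·m/s)
λ = 4.30 × 10^-11 m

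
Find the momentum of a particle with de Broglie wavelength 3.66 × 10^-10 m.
1.81 × 10^-24 kg·m/s

From the de Broglie relation λ = h/p, we solve for p:

p = h/λ
p = (6.626 × 10^-34 J·s) / (3.66 × 10^-10 m)
p = 1.81 × 10^-24 kg·m/s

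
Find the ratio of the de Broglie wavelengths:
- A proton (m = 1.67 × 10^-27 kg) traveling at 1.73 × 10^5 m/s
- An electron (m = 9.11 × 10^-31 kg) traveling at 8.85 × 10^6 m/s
λ₁/λ₂ = 0.0279

Using λ = h/(mv):

λ₁ = h/(m₁v₁) = 2.29 × 10^-12 m
λ₂ = h/(m₂v₂) = 8.22 × 10^-11 m

Ratio λ₁/λ₂ = (m₂v₂)/(m₁v₁)
         = (9.11 × 10^-31 kg × 8.85 × 10^6 m/s) / (1.67 × 10^-27 kg × 1.73 × 10^5 m/s)
         = 0.0279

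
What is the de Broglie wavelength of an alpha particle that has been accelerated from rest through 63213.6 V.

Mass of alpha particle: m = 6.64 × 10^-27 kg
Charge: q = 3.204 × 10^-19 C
4.04 × 10^-14 m

When a particle is accelerated through voltage V, it gains kinetic energy KE = qV.

The de Broglie wavelength is then λ = h/√(2mqV):

λ = h/√(2mqV)
λ = (6.626 × 10^-34 J·s) / √(2 × 6.64 × 10^-27 kg × 3.204 × 10^-19 C × 63213.6 V)
λ = 4.04 × 10^-14 m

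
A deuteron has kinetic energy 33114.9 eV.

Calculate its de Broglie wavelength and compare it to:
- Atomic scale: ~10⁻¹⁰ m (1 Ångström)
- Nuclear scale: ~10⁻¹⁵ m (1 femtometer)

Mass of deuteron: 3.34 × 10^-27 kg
λ = 1.11 × 10^-13 m, which is between nuclear and atomic scales.

Using λ = h/√(2mKE):

KE = 33114.9 eV = 5.306 × 10^-15 J

λ = h/√(2mKE)
λ = (6.626 × 10^-34 J·s) / √(2 × 3.34 × 10^-27 kg × 5.306 × 10^-15 J)
λ = 1.11 × 10^-13 m

Comparison:
- Atomic scale (10⁻¹⁰ m): λ is 0.0011× this size
- Nuclear scale (10⁻¹⁵ m): λ is 1.1e+02× this size

The wavelength is between nuclear and atomic scales.

This wavelength is appropriate for probing atomic structure but too large for nuclear physics experiments.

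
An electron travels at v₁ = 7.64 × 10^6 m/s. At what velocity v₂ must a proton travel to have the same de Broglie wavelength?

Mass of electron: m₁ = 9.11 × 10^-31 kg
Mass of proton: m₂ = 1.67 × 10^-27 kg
v₂ = 4.17 × 10^3 m/s

For equal de Broglie wavelengths: λ₁ = λ₂

h/(m₁v₁) = h/(m₂v₂)
m₁v₁ = m₂v₂
v₂ = v₁ · (m₁/m₂)

v₂ = 7.64 × 10^6 m/s × (9.11 × 10^-31 kg / 1.67 × 10^-27 kg)
v₂ = 4.17 × 10^3 m/s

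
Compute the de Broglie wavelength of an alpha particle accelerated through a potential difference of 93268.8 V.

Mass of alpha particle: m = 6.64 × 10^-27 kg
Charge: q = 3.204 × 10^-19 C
3.33 × 10^-14 m

When a particle is accelerated through voltage V, it gains kinetic energy KE = qV.

The de Broglie wavelength is then λ = h/√(2mqV):

λ = h/√(2mqV)
λ = (6.626 × 10^-34 J·s) / √(2 × 6.64 × 10^-27 kg × 3.204 × 10^-19 C × 93268.8 V)
λ = 3.33 × 10^-14 m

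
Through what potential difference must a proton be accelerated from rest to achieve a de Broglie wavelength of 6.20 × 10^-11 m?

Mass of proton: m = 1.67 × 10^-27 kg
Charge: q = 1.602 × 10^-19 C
2.13 × 10^-1 V

From λ = h/√(2mqV), we solve for V:

λ² = h²/(2mqV)
V = h²/(2mqλ²)
V = (6.626 × 10^-34 J·s)² / (2 × 1.67 × 10^-27 kg × 1.602 × 10^-19 C × (6.20 × 10^-11 m)²)
V = 2.13 × 10^-1 V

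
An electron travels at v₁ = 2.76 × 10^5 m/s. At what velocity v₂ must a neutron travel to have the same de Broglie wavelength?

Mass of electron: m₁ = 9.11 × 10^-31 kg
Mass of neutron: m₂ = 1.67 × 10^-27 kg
v₂ = 1.51 × 10^2 m/s

For equal de Broglie wavelengths: λ₁ = λ₂

h/(m₁v₁) = h/(m₂v₂)
m₁v₁ = m₂v₂
v₂ = v₁ · (m₁/m₂)

v₂ = 2.76 × 10^5 m/s × (9.11 × 10^-31 kg / 1.67 × 10^-27 kg)
v₂ = 1.51 × 10^2 m/s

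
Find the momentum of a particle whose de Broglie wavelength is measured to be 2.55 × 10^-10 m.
2.60 × 10^-24 kg·m/s

From the de Broglie relation λ = h/p, we solve for p:

p = h/λ
p = (6.626 × 10^-34 J·s) / (2.55 × 10^-10 m)
p = 2.60 × 10^-24 kg·m/s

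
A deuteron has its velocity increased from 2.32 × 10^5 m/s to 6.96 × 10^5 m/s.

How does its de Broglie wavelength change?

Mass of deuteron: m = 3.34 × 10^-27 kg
The wavelength decreases by a factor of 3.

Using λ = h/(mv):

Initial wavelength: λ₁ = h/(mv₁) = 8.55 × 10^-13 m
Final wavelength: λ₂ = h/(mv₂) = 2.85 × 10^-13 m

Since λ ∝ 1/v, when velocity increases by a factor of 3, the wavelength decreases by a factor of 3.

λ₂/λ₁ = v₁/v₂ = 1/3

The wavelength decreases by a factor of 3.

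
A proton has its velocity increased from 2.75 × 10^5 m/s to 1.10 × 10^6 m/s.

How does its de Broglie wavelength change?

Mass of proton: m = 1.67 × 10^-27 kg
The wavelength decreases by a factor of 4.

Using λ = h/(mv):

Initial wavelength: λ₁ = h/(mv₁) = 1.44 × 10^-12 m
Final wavelength: λ₂ = h/(mv₂) = 3.61 × 10^-13 m

Since λ ∝ 1/v, when velocity increases by a factor of 4, the wavelength decreases by a factor of 4.

λ₂/λ₁ = v₁/v₂ = 1/4

The wavelength decreases by a factor of 4.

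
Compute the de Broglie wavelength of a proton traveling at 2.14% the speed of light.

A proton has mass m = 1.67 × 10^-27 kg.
6.18 × 10^-14 m

Using the de Broglie relation λ = h/(mv):

v = 2.14% × c = 6.416 × 10^6 m/s

λ = h/(mv)
λ = (6.626 × 10^-34 J·s) / (1.67 × 10^-27 kg × 6.416 × 10^6 m/s)
λ = 6.18 × 10^-14 m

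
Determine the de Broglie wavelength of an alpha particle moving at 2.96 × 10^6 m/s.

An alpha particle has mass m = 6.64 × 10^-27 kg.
3.37 × 10^-14 m

Using the de Broglie relation λ = h/(mv):

λ = h/(mv)
λ = (6.626 × 10^-34 J·s) / (6.64 × 10^-27 kg × 2.96 × 10^6 m/s)
λ = 3.37 × 10^-14 m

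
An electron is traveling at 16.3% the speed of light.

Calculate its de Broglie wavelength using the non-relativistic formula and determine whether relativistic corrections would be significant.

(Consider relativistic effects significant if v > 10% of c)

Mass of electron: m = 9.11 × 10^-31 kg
Yes, relativistic corrections are needed.

Using the non-relativistic de Broglie formula λ = h/(mv):

v = 16.3% × c = 4.887 × 10^7 m/s

λ = h/(mv)
λ = (6.626 × 10^-34 J·s) / (9.11 × 10^-31 kg × 4.887 × 10^7 m/s)
λ = 1.49 × 10^-11 m

Since v = 16.3% of c > 10% of c, relativistic corrections ARE significant and the actual wavelength would differ from this non-relativistic estimate.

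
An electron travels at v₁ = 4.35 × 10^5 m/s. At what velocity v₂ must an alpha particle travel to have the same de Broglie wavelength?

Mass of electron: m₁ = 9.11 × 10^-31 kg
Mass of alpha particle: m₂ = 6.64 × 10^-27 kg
v₂ = 5.97 × 10^1 m/s

For equal de Broglie wavelengths: λ₁ = λ₂

h/(m₁v₁) = h/(m₂v₂)
m₁v₁ = m₂v₂
v₂ = v₁ · (m₁/m₂)

v₂ = 4.35 × 10^5 m/s × (9.11 × 10^-31 kg / 6.64 × 10^-27 kg)
v₂ = 5.97 × 10^1 m/s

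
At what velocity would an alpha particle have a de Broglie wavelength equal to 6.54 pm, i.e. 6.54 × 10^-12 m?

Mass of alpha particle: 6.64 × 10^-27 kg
1.53 × 10^4 m/s

From λ = h/(mv), solve for v:

v = h/(mλ)
v = (6.626 × 10^-34 J·s) / (6.64 × 10^-27 kg × 6.54 × 10^-12 m)
v = 1.53 × 10^4 m/s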